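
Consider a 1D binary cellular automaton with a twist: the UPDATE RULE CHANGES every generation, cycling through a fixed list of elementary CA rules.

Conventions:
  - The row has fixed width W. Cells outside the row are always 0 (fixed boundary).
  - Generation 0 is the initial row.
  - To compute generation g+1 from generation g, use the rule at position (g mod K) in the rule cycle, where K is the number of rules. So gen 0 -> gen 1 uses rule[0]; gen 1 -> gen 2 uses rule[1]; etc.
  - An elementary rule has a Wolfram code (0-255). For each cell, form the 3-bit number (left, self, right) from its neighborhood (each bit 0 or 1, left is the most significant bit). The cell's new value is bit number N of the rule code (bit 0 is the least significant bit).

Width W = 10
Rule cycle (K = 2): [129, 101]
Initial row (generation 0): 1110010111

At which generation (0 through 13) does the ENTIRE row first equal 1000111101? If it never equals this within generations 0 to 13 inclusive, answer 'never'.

Answer: never

Derivation:
Gen 0: 1110010111
Gen 1 (rule 129): 0100000010
Gen 2 (rule 101): 0101111010
Gen 3 (rule 129): 0000110000
Gen 4 (rule 101): 1110010111
Gen 5 (rule 129): 0100000010
Gen 6 (rule 101): 0101111010
Gen 7 (rule 129): 0000110000
Gen 8 (rule 101): 1110010111
Gen 9 (rule 129): 0100000010
Gen 10 (rule 101): 0101111010
Gen 11 (rule 129): 0000110000
Gen 12 (rule 101): 1110010111
Gen 13 (rule 129): 0100000010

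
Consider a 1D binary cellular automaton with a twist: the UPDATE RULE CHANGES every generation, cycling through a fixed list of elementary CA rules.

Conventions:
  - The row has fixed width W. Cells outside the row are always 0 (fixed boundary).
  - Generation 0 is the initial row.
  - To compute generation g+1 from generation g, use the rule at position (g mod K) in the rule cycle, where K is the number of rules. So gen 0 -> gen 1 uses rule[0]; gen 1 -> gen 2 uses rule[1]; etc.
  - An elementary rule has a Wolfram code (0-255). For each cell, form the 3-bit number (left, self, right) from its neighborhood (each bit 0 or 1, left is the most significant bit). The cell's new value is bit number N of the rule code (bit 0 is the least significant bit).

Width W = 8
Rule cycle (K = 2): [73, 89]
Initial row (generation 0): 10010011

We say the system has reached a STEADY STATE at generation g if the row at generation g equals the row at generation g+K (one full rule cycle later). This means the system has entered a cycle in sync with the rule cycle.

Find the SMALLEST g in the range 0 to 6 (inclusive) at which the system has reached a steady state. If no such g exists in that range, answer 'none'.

Answer: 4

Derivation:
Gen 0: 10010011
Gen 1 (rule 73): 00000011
Gen 2 (rule 89): 11111011
Gen 3 (rule 73): 10001011
Gen 4 (rule 89): 01100011
Gen 5 (rule 73): 01101011
Gen 6 (rule 89): 01100011
Gen 7 (rule 73): 01101011
Gen 8 (rule 89): 01100011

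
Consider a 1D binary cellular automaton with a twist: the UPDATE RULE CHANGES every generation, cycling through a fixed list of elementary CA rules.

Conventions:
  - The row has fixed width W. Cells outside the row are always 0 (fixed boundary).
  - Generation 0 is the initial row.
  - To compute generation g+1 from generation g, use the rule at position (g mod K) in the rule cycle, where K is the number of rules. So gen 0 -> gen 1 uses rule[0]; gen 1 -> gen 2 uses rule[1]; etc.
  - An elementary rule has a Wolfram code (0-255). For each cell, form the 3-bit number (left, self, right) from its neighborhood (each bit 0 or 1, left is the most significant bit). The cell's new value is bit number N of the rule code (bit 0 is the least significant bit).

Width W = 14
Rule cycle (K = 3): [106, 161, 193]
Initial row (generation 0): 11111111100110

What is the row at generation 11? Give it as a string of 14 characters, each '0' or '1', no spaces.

Answer: 01001111000100

Derivation:
Gen 0: 11111111100110
Gen 1 (rule 106): 10000000101110
Gen 2 (rule 161): 00111110010100
Gen 3 (rule 193): 10011110000001
Gen 4 (rule 106): 00110010000010
Gen 5 (rule 161): 10000000111000
Gen 6 (rule 193): 00111110011011
Gen 7 (rule 106): 01100010111111
Gen 8 (rule 161): 00001001011110
Gen 9 (rule 193): 11100000001110
Gen 10 (rule 106): 10100000011010
Gen 11 (rule 161): 01001111000100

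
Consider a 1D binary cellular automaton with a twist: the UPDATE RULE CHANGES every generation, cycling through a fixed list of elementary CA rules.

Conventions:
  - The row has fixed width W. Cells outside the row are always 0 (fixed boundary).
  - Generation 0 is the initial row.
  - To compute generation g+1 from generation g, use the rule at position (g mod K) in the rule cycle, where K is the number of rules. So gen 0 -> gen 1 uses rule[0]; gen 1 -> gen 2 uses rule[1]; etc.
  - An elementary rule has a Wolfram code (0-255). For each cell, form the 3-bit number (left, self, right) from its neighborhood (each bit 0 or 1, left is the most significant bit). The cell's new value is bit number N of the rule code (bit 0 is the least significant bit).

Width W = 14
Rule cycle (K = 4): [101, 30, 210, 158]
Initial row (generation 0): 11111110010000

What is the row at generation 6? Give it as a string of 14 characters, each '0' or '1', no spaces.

Answer: 10111011101011

Derivation:
Gen 0: 11111110010000
Gen 1 (rule 101): 00000010010111
Gen 2 (rule 30): 00000111110100
Gen 3 (rule 210): 00001011110010
Gen 4 (rule 158): 00011011101111
Gen 5 (rule 101): 11001100110001
Gen 6 (rule 30): 10111011101011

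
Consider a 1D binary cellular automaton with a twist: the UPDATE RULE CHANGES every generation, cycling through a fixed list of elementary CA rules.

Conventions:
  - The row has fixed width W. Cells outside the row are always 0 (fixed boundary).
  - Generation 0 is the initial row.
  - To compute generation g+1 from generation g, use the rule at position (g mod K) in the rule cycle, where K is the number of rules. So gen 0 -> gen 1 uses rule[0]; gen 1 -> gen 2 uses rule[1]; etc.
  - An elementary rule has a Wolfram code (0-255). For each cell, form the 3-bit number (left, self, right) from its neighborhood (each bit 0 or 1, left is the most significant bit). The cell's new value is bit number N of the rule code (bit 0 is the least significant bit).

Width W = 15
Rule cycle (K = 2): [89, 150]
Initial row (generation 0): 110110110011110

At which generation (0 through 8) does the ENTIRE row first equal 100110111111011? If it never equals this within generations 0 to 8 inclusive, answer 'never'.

Answer: never

Derivation:
Gen 0: 110110110011110
Gen 1 (rule 89): 110110111010011
Gen 2 (rule 150): 000000010011100
Gen 3 (rule 89): 111111001010111
Gen 4 (rule 150): 011110111010010
Gen 5 (rule 89): 010010101001001
Gen 6 (rule 150): 111110101111111
Gen 7 (rule 89): 100010001000001
Gen 8 (rule 150): 110111011100011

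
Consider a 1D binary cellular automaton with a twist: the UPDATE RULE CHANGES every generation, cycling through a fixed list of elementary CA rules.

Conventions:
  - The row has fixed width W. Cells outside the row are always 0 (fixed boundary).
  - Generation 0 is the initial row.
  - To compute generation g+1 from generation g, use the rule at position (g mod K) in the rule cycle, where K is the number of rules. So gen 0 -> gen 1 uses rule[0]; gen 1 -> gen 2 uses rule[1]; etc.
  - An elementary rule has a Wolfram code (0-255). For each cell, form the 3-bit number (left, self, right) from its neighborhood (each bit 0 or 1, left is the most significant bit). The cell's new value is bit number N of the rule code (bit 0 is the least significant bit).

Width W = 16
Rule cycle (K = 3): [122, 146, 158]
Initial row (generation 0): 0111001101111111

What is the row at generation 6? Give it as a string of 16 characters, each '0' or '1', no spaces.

Answer: 1111101011110100

Derivation:
Gen 0: 0111001101111111
Gen 1 (rule 122): 1101111111000001
Gen 2 (rule 146): 0000111110100010
Gen 3 (rule 158): 0001111100110111
Gen 4 (rule 122): 0011000111111101
Gen 5 (rule 146): 0100101011111000
Gen 6 (rule 158): 1111101011110100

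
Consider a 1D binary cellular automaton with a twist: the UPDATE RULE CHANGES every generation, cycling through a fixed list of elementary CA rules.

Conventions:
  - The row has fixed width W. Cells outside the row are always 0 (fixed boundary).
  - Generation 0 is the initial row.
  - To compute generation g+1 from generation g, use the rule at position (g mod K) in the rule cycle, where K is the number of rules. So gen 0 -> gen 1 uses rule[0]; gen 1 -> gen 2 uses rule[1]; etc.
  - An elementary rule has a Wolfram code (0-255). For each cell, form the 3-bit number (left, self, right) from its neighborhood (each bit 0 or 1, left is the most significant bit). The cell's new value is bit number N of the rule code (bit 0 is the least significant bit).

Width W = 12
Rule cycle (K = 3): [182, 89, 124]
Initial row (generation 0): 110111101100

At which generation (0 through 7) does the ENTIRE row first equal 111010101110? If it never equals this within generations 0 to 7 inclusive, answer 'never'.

Gen 0: 110111101100
Gen 1 (rule 182): 001011010010
Gen 2 (rule 89): 100011001001
Gen 3 (rule 124): 110011101101
Gen 4 (rule 182): 001101010011
Gen 5 (rule 89): 101100001011
Gen 6 (rule 124): 111110001111
Gen 7 (rule 182): 011101010110

Answer: never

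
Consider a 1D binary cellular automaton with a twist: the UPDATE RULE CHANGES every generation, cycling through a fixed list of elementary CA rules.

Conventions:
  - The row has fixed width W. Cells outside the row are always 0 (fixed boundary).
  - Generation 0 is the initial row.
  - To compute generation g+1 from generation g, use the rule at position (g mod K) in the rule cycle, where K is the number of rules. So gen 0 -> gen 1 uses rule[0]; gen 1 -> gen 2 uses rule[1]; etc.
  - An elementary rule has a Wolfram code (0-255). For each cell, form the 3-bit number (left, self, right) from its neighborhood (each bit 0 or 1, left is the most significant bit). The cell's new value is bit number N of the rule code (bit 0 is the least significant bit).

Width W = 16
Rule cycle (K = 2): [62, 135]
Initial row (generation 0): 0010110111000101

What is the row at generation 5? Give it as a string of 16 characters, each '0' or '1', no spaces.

Gen 0: 0010110111000101
Gen 1 (rule 62): 0111101100101111
Gen 2 (rule 135): 1011000001100110
Gen 3 (rule 62): 1110100011011101
Gen 4 (rule 135): 0100101100001001
Gen 5 (rule 62): 1111111010011111

Answer: 1111111010011111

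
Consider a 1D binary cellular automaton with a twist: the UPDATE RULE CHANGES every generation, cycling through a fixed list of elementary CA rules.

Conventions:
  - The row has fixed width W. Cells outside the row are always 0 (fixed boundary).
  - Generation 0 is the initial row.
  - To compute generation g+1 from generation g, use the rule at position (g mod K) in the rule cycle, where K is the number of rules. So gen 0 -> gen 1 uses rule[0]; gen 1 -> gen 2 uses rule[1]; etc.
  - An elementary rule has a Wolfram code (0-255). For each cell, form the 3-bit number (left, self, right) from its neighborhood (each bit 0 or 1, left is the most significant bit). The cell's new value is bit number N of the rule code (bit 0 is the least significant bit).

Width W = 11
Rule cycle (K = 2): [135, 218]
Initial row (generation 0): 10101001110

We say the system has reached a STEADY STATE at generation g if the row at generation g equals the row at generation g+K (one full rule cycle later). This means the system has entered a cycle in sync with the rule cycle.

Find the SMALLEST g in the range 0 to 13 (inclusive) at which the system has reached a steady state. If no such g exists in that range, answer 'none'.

Gen 0: 10101001110
Gen 1 (rule 135): 10101010100
Gen 2 (rule 218): 00000000010
Gen 3 (rule 135): 11111111110
Gen 4 (rule 218): 11111111111
Gen 5 (rule 135): 01111111110
Gen 6 (rule 218): 11111111111
Gen 7 (rule 135): 01111111110
Gen 8 (rule 218): 11111111111
Gen 9 (rule 135): 01111111110
Gen 10 (rule 218): 11111111111
Gen 11 (rule 135): 01111111110
Gen 12 (rule 218): 11111111111
Gen 13 (rule 135): 01111111110
Gen 14 (rule 218): 11111111111
Gen 15 (rule 135): 01111111110

Answer: 4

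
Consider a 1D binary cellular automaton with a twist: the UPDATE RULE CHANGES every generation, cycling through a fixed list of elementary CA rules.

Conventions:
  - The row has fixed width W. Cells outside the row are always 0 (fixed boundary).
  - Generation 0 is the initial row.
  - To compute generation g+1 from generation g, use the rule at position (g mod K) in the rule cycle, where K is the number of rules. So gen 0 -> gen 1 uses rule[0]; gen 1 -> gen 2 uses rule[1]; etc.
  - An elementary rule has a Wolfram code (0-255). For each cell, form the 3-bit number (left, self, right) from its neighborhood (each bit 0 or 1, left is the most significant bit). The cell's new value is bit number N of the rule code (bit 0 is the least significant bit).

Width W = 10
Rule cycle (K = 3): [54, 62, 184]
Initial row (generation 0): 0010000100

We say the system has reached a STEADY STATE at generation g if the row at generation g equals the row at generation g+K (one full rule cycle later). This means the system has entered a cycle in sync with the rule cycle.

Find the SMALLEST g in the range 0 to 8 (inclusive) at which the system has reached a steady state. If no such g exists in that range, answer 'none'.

Gen 0: 0010000100
Gen 1 (rule 54): 0111001110
Gen 2 (rule 62): 1100111001
Gen 3 (rule 184): 1010110100
Gen 4 (rule 54): 1111001110
Gen 5 (rule 62): 1000111001
Gen 6 (rule 184): 0100110100
Gen 7 (rule 54): 1111001110
Gen 8 (rule 62): 1000111001
Gen 9 (rule 184): 0100110100
Gen 10 (rule 54): 1111001110
Gen 11 (rule 62): 1000111001

Answer: 4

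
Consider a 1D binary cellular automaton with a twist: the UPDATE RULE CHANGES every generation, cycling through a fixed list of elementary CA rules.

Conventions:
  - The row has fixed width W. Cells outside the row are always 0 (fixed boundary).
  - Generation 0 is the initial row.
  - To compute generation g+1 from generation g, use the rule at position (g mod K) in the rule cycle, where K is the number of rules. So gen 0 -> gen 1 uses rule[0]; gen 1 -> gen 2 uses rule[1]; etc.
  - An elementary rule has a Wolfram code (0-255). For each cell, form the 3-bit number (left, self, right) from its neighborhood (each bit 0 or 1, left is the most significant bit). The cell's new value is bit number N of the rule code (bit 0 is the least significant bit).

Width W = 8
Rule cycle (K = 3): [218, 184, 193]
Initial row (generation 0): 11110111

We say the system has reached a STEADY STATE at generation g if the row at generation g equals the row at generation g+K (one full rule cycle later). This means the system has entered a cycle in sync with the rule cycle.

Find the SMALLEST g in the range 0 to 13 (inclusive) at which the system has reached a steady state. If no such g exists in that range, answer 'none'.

Answer: 4

Derivation:
Gen 0: 11110111
Gen 1 (rule 218): 11110111
Gen 2 (rule 184): 11101110
Gen 3 (rule 193): 01100110
Gen 4 (rule 218): 11111111
Gen 5 (rule 184): 11111110
Gen 6 (rule 193): 01111110
Gen 7 (rule 218): 11111111
Gen 8 (rule 184): 11111110
Gen 9 (rule 193): 01111110
Gen 10 (rule 218): 11111111
Gen 11 (rule 184): 11111110
Gen 12 (rule 193): 01111110
Gen 13 (rule 218): 11111111
Gen 14 (rule 184): 11111110
Gen 15 (rule 193): 01111110
Gen 16 (rule 218): 11111111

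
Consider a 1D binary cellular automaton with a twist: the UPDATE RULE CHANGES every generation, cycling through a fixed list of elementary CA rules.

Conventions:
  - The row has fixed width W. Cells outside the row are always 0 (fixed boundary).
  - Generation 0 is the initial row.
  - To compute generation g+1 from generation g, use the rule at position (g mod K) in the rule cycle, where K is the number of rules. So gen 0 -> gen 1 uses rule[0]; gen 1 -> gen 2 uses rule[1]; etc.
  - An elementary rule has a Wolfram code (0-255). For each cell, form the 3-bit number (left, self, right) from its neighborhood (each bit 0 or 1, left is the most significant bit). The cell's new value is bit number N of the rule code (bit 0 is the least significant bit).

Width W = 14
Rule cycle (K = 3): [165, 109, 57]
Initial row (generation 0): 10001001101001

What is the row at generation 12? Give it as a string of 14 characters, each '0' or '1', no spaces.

Answer: 10001010000000

Derivation:
Gen 0: 10001001101001
Gen 1 (rule 165): 10101000011001
Gen 2 (rule 109): 11111011011001
Gen 3 (rule 57): 10000110110100
Gen 4 (rule 165): 10110001001101
Gen 5 (rule 109): 11110101001111
Gen 6 (rule 57): 10001010101000
Gen 7 (rule 165): 10101111111011
Gen 8 (rule 109): 11111000001111
Gen 9 (rule 57): 10000111101000
Gen 10 (rule 165): 10110011011011
Gen 11 (rule 109): 11110011111111
Gen 12 (rule 57): 10001010000000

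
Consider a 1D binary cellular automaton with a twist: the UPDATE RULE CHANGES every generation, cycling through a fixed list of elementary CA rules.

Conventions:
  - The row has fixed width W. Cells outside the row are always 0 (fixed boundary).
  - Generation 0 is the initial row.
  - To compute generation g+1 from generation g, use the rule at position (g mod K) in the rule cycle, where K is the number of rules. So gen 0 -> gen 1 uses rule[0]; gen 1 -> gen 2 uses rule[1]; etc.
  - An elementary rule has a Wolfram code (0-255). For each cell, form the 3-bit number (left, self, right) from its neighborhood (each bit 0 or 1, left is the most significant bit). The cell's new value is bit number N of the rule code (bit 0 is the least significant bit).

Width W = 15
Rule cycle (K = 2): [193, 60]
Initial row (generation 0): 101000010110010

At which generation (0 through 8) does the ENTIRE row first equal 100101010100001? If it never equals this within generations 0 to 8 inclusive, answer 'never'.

Gen 0: 101000010110010
Gen 1 (rule 193): 000011000010000
Gen 2 (rule 60): 000010100011000
Gen 3 (rule 193): 111000001001011
Gen 4 (rule 60): 100100001101110
Gen 5 (rule 193): 000001100100110
Gen 6 (rule 60): 000001010110101
Gen 7 (rule 193): 111100000010000
Gen 8 (rule 60): 100010000011000

Answer: never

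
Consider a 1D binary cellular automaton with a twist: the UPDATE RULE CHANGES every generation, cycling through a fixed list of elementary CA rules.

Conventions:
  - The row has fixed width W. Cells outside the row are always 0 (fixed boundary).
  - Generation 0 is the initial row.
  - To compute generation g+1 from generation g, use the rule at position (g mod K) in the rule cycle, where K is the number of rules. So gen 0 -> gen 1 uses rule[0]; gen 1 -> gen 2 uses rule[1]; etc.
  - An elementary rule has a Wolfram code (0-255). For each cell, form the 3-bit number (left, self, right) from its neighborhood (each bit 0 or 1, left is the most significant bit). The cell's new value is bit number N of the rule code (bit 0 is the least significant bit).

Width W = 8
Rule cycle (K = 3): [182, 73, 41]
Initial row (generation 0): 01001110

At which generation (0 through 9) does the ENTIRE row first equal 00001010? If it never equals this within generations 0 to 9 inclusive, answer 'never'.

Answer: 4

Derivation:
Gen 0: 01001110
Gen 1 (rule 182): 11110101
Gen 2 (rule 73): 10010000
Gen 3 (rule 41): 00000111
Gen 4 (rule 182): 00001010
Gen 5 (rule 73): 11100000
Gen 6 (rule 41): 10001111
Gen 7 (rule 182): 11010110
Gen 8 (rule 73): 11000110
Gen 9 (rule 41): 10010100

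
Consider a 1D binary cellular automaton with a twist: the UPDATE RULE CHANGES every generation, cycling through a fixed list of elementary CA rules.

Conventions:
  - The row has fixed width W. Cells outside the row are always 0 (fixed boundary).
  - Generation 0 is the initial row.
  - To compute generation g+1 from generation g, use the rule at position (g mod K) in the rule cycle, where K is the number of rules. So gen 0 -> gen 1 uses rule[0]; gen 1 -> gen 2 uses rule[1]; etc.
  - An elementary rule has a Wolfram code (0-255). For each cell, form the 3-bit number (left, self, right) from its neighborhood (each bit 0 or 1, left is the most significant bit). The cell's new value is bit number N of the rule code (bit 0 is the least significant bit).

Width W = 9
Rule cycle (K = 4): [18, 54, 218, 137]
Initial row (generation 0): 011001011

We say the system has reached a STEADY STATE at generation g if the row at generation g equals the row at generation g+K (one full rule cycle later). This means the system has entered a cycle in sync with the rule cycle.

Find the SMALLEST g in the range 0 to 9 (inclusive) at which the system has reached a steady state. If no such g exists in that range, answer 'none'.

Gen 0: 011001011
Gen 1 (rule 18): 100110000
Gen 2 (rule 54): 111001000
Gen 3 (rule 218): 111110100
Gen 4 (rule 137): 111100001
Gen 5 (rule 18): 000010010
Gen 6 (rule 54): 000111111
Gen 7 (rule 218): 001111111
Gen 8 (rule 137): 101111110
Gen 9 (rule 18): 000000001
Gen 10 (rule 54): 000000011
Gen 11 (rule 218): 000000111
Gen 12 (rule 137): 111110110
Gen 13 (rule 18): 000000001

Answer: 9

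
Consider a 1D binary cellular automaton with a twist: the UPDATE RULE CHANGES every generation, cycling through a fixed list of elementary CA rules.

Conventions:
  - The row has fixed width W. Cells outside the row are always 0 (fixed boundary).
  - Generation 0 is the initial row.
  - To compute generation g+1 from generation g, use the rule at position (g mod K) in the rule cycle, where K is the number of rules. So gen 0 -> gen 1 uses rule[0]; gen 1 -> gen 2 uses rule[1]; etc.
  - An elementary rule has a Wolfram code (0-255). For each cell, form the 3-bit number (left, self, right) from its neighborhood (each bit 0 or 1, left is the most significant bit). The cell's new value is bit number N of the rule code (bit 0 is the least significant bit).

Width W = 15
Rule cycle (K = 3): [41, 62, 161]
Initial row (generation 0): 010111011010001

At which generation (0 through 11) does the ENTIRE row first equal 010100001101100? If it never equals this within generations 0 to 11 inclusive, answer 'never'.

Answer: never

Derivation:
Gen 0: 010111011010001
Gen 1 (rule 41): 001100110100100
Gen 2 (rule 62): 011011101111110
Gen 3 (rule 161): 000101010111100
Gen 4 (rule 41): 110010101100001
Gen 5 (rule 62): 101111111010011
Gen 6 (rule 161): 010111110100000
Gen 7 (rule 41): 001100001001111
Gen 8 (rule 62): 011010011111000
Gen 9 (rule 161): 000100001110011
Gen 10 (rule 41): 110001101000010
Gen 11 (rule 62): 101011011100111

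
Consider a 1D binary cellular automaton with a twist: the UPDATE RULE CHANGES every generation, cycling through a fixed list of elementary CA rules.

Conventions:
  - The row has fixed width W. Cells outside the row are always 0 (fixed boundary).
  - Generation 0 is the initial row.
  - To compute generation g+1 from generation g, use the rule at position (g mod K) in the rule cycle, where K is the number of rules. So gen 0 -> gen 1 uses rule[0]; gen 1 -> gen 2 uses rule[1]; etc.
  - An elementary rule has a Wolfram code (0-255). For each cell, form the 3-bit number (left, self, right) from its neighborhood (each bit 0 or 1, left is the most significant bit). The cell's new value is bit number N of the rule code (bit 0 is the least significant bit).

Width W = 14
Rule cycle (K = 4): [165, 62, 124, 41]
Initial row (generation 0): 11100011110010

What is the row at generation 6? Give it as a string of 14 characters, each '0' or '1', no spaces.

Gen 0: 11100011110010
Gen 1 (rule 165): 01001001100010
Gen 2 (rule 62): 11111111010111
Gen 3 (rule 124): 10000001111101
Gen 4 (rule 41): 00111101000010
Gen 5 (rule 165): 10011011011010
Gen 6 (rule 62): 11110110110111

Answer: 11110110110111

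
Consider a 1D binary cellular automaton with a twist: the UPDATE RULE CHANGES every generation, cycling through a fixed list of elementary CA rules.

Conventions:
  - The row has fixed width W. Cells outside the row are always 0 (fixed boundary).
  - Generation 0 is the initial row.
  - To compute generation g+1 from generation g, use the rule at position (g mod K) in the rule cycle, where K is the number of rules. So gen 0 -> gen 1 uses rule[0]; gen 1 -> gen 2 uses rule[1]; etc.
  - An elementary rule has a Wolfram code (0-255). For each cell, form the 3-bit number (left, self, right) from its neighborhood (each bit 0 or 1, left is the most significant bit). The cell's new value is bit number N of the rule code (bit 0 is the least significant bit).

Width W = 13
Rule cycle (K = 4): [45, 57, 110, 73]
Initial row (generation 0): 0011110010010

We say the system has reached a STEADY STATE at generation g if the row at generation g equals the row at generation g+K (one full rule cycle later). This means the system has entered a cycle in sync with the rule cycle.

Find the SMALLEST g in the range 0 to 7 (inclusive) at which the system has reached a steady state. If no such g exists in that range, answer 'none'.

Gen 0: 0011110010010
Gen 1 (rule 45): 1010000010010
Gen 2 (rule 57): 0101111001001
Gen 3 (rule 110): 1111001011011
Gen 4 (rule 73): 1001000011011
Gen 5 (rule 45): 1001011010110
Gen 6 (rule 57): 0100110101101
Gen 7 (rule 110): 1101111111111
Gen 8 (rule 73): 1101000000001
Gen 9 (rule 45): 1011011111101
Gen 10 (rule 57): 0110110000010
Gen 11 (rule 110): 1111110000110

Answer: none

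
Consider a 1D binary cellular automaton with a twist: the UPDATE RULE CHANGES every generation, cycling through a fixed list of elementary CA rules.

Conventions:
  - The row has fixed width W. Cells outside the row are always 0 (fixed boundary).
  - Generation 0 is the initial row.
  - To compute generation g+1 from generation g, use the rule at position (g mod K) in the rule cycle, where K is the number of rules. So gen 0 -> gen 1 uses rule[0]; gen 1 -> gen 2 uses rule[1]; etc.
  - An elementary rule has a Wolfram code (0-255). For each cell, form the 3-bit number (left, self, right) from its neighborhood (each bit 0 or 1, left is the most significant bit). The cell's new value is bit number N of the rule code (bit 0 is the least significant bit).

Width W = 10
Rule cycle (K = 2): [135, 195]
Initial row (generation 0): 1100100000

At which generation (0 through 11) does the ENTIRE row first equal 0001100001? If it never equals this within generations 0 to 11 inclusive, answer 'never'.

Answer: never

Derivation:
Gen 0: 1100100000
Gen 1 (rule 135): 0001101111
Gen 2 (rule 195): 1110100111
Gen 3 (rule 135): 0100101010
Gen 4 (rule 195): 1001000000
Gen 5 (rule 135): 1011011111
Gen 6 (rule 195): 0001001111
Gen 7 (rule 135): 1111010110
Gen 8 (rule 195): 0111000010
Gen 9 (rule 135): 1010011110
Gen 10 (rule 195): 0000101110
Gen 11 (rule 135): 1111100100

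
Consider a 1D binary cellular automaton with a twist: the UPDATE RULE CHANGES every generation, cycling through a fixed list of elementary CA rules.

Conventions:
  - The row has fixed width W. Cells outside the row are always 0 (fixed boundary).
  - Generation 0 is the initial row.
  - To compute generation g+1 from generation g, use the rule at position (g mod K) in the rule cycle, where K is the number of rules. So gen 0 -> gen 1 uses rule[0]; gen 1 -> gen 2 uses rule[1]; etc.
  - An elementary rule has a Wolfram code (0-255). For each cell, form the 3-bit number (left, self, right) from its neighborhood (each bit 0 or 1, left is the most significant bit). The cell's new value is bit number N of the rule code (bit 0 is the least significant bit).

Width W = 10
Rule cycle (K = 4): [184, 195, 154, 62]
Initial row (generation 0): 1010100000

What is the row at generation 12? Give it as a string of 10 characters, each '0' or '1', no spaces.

Gen 0: 1010100000
Gen 1 (rule 184): 0101010000
Gen 2 (rule 195): 1000000111
Gen 3 (rule 154): 0100001110
Gen 4 (rule 62): 1110011001
Gen 5 (rule 184): 1101010100
Gen 6 (rule 195): 0100000001
Gen 7 (rule 154): 1010000010
Gen 8 (rule 62): 1111000111
Gen 9 (rule 184): 1110100110
Gen 10 (rule 195): 0110001010
Gen 11 (rule 154): 1101010001
Gen 12 (rule 62): 1011111011

Answer: 1011111011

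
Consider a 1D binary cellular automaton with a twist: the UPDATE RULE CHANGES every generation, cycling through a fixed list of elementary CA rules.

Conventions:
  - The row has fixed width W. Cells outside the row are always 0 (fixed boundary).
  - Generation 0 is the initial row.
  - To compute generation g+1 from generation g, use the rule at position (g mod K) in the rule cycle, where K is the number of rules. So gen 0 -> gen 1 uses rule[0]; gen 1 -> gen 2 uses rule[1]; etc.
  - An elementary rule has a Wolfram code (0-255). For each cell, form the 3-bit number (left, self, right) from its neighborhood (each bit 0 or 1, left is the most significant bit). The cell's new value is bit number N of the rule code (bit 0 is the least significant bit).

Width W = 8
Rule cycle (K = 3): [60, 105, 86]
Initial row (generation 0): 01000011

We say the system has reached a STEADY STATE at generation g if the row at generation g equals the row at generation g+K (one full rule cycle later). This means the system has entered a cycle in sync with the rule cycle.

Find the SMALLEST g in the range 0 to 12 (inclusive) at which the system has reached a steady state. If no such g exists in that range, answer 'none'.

Gen 0: 01000011
Gen 1 (rule 60): 01100010
Gen 2 (rule 105): 01101000
Gen 3 (rule 86): 10101100
Gen 4 (rule 60): 11111010
Gen 5 (rule 105): 10001100
Gen 6 (rule 86): 11010110
Gen 7 (rule 60): 10111101
Gen 8 (rule 105): 01100110
Gen 9 (rule 86): 10111011
Gen 10 (rule 60): 11100110
Gen 11 (rule 105): 10100110
Gen 12 (rule 86): 10111011
Gen 13 (rule 60): 11100110
Gen 14 (rule 105): 10100110
Gen 15 (rule 86): 10111011

Answer: 9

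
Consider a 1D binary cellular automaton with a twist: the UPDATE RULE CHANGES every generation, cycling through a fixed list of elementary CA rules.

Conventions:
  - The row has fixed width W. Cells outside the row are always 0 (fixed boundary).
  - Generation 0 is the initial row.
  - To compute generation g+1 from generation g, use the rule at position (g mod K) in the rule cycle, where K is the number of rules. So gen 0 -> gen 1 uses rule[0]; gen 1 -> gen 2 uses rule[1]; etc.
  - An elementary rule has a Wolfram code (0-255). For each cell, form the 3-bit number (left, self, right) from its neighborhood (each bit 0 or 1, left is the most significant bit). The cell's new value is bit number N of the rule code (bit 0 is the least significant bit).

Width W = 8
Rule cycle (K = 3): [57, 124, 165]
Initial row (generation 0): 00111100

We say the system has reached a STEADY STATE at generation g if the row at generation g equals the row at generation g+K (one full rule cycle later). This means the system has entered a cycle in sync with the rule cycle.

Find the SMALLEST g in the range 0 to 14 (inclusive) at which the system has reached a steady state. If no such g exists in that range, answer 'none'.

Answer: 8

Derivation:
Gen 0: 00111100
Gen 1 (rule 57): 10100011
Gen 2 (rule 124): 11110011
Gen 3 (rule 165): 01100000
Gen 4 (rule 57): 01011111
Gen 5 (rule 124): 01110001
Gen 6 (rule 165): 00100101
Gen 7 (rule 57): 10010010
Gen 8 (rule 124): 11011011
Gen 9 (rule 165): 00100100
Gen 10 (rule 57): 10010011
Gen 11 (rule 124): 11011011
Gen 12 (rule 165): 00100100
Gen 13 (rule 57): 10010011
Gen 14 (rule 124): 11011011
Gen 15 (rule 165): 00100100
Gen 16 (rule 57): 10010011
Gen 17 (rule 124): 11011011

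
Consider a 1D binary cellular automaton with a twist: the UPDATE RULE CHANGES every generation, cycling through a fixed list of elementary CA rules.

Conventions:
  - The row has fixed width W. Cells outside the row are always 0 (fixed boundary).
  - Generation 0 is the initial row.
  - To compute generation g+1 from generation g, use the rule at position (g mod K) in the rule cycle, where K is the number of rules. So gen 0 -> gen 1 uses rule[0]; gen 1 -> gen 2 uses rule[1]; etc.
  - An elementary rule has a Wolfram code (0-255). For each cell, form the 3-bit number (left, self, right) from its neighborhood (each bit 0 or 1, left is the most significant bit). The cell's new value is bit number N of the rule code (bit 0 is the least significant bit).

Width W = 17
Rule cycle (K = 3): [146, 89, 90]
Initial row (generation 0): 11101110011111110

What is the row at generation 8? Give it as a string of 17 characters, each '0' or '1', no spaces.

Gen 0: 11101110011111110
Gen 1 (rule 146): 01000101101111101
Gen 2 (rule 89): 00110001101000100
Gen 3 (rule 90): 01111011100101010
Gen 4 (rule 146): 10110001011000001
Gen 5 (rule 89): 00111100011111100
Gen 6 (rule 90): 01100110110000110
Gen 7 (rule 146): 10011000001001001
Gen 8 (rule 89): 01011111100100100

Answer: 01011111100100100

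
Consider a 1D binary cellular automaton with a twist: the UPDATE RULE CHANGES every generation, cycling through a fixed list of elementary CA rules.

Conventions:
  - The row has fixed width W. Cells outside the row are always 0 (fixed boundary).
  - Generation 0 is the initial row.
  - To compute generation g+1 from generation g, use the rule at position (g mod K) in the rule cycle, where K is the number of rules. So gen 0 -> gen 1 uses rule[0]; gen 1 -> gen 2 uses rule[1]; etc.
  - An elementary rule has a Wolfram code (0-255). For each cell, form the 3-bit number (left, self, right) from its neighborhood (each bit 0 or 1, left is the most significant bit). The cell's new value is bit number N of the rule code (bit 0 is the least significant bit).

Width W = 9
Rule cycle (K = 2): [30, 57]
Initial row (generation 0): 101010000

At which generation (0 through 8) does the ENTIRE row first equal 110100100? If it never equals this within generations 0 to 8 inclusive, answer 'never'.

Gen 0: 101010000
Gen 1 (rule 30): 101011000
Gen 2 (rule 57): 010110111
Gen 3 (rule 30): 110100100
Gen 4 (rule 57): 101010011
Gen 5 (rule 30): 101011110
Gen 6 (rule 57): 010110001
Gen 7 (rule 30): 110101011
Gen 8 (rule 57): 101010110

Answer: 3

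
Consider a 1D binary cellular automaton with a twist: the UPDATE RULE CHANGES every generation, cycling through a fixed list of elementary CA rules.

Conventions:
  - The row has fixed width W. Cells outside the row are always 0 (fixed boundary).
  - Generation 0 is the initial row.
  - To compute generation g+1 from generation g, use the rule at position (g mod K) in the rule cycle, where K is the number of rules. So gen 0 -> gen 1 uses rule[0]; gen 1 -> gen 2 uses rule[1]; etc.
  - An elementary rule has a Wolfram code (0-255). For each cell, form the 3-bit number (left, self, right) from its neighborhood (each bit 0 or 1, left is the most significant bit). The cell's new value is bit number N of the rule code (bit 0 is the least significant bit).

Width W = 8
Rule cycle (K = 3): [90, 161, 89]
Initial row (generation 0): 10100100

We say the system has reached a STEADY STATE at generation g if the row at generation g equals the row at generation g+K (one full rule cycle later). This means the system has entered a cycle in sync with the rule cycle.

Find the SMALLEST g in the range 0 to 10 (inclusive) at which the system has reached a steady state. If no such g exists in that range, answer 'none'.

Answer: none

Derivation:
Gen 0: 10100100
Gen 1 (rule 90): 00011010
Gen 2 (rule 161): 11000100
Gen 3 (rule 89): 11110011
Gen 4 (rule 90): 10011111
Gen 5 (rule 161): 00001110
Gen 6 (rule 89): 11101011
Gen 7 (rule 90): 10100011
Gen 8 (rule 161): 01001000
Gen 9 (rule 89): 00100111
Gen 10 (rule 90): 01011101
Gen 11 (rule 161): 00101010
Gen 12 (rule 89): 10000001
Gen 13 (rule 90): 01000010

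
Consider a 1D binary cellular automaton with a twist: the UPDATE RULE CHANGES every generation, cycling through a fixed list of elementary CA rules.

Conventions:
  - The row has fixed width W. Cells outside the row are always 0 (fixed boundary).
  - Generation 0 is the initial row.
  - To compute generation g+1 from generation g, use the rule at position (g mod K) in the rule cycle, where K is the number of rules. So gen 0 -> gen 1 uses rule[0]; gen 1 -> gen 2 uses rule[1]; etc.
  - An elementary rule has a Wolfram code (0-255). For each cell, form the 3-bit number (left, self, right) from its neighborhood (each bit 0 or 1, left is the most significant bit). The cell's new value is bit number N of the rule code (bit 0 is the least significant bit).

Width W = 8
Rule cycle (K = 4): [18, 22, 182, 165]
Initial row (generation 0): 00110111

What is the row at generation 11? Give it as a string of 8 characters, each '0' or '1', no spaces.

Answer: 00000000

Derivation:
Gen 0: 00110111
Gen 1 (rule 18): 01000000
Gen 2 (rule 22): 11100000
Gen 3 (rule 182): 01010000
Gen 4 (rule 165): 01110111
Gen 5 (rule 18): 10000000
Gen 6 (rule 22): 11000000
Gen 7 (rule 182): 00100000
Gen 8 (rule 165): 10101111
Gen 9 (rule 18): 00000000
Gen 10 (rule 22): 00000000
Gen 11 (rule 182): 00000000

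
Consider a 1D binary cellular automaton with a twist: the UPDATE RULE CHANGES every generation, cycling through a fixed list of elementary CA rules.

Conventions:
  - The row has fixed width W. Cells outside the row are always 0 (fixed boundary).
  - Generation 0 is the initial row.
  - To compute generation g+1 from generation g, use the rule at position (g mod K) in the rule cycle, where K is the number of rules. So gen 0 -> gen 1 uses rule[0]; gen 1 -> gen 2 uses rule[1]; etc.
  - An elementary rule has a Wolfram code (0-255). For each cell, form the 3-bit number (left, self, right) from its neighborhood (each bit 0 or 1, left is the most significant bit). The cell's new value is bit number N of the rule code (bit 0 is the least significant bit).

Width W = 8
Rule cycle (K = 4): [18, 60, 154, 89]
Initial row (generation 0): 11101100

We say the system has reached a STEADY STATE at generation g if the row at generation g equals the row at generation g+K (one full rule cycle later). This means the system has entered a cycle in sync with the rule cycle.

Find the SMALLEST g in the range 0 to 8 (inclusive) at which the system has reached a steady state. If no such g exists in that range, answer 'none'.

Gen 0: 11101100
Gen 1 (rule 18): 00000010
Gen 2 (rule 60): 00000011
Gen 3 (rule 154): 00000110
Gen 4 (rule 89): 11110111
Gen 5 (rule 18): 00000000
Gen 6 (rule 60): 00000000
Gen 7 (rule 154): 00000000
Gen 8 (rule 89): 11111111
Gen 9 (rule 18): 00000000
Gen 10 (rule 60): 00000000
Gen 11 (rule 154): 00000000
Gen 12 (rule 89): 11111111

Answer: 5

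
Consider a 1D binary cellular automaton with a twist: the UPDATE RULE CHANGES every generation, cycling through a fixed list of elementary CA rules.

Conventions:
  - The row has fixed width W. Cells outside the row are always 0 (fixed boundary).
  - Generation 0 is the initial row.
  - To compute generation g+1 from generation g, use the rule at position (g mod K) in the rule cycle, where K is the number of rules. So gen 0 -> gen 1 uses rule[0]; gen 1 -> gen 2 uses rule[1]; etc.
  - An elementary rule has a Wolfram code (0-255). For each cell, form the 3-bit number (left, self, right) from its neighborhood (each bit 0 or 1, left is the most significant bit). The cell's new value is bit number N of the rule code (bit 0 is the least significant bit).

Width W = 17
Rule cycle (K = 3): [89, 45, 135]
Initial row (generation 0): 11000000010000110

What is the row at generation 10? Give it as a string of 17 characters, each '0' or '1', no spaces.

Gen 0: 11000000010000110
Gen 1 (rule 89): 11111111001110111
Gen 2 (rule 45): 10000000001001100
Gen 3 (rule 135): 10111111111010001
Gen 4 (rule 89): 00100000001001100
Gen 5 (rule 45): 10101111101001001
Gen 6 (rule 135): 10100111001011011
Gen 7 (rule 89): 00010101100011011
Gen 8 (rule 45): 11011111001010110
Gen 9 (rule 135): 00001110011010000
Gen 10 (rule 89): 11101011011001111

Answer: 11101011011001111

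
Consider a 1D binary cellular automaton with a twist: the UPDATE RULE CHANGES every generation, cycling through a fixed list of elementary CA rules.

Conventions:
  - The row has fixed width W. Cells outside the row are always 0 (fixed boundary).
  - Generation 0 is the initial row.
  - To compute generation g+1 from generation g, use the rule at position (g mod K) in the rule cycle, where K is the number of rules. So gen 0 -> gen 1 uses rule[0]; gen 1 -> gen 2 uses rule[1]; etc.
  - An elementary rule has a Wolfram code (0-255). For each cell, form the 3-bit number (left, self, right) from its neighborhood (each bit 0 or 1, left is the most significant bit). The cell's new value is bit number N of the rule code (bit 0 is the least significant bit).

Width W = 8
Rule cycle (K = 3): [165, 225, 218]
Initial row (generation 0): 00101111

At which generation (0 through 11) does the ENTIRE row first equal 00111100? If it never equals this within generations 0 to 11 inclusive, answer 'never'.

Answer: 5

Derivation:
Gen 0: 00101111
Gen 1 (rule 165): 10110110
Gen 2 (rule 225): 01011010
Gen 3 (rule 218): 10011001
Gen 4 (rule 165): 10000001
Gen 5 (rule 225): 00111100
Gen 6 (rule 218): 01111110
Gen 7 (rule 165): 00111100
Gen 8 (rule 225): 10011101
Gen 9 (rule 218): 01111100
Gen 10 (rule 165): 00111001
Gen 11 (rule 225): 10011000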